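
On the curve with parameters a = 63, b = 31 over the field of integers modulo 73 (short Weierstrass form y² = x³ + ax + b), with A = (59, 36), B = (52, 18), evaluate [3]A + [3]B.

First 3A:
Repeated addition: build up to 3A.
2A: tangent at (59, 36): λ = (3·59² + 63)/(2·36) ≡ 67/72. 72⁻¹ ≡ 72 (mod 73) since 72·72 = 5184 ≡ 1, so λ ≡ 67·72 ≡ 6.
  x = λ² - 59 - 59 = 36 - 118 ≡ 64; y = λ·(59 - 64) - 36 ≡ 7. → (64, 7)
3A: (64, 7) + (59, 36). λ = (36 - 7)/(59 - 64) ≡ 29/68 mod 73. 68⁻¹ ≡ 29 (mod 73), so λ ≡ 38.
  x = λ² - 64 - 59 = 1444 - 123 ≡ 7; y = λ·(64 - 7) - 7 ≡ 42. → (7, 42)
3A = (7, 42).
Next 3B:
Repeated addition: build up to 3B.
2B: tangent at (52, 18): λ = (3·52² + 63)/(2·18) ≡ 72/36. 36⁻¹ ≡ 71 (mod 73) since 36·71 = 2556 ≡ 1, so λ ≡ 72·71 ≡ 2.
  x = λ² - 52 - 52 = 4 - 104 ≡ 46; y = λ·(52 - 46) - 18 ≡ 67. → (46, 67)
3B: (46, 67) + (52, 18). λ = (18 - 67)/(52 - 46) ≡ 24/6 mod 73. 6⁻¹ ≡ 61 (mod 73) since 6·61 = 366 ≡ 1, so λ ≡ 4.
  x = λ² - 46 - 52 = 16 - 98 ≡ 64; y = λ·(46 - 64) - 67 ≡ 7. → (64, 7)
3B = (64, 7).
Finally 3A + 3B:
(7, 42) + (64, 7). λ = (7 - 42)/(64 - 7) ≡ 38/57 mod 73. 57⁻¹ ≡ 41 (mod 73) since 57·41 = 2337 ≡ 1, so λ ≡ 25.
  x = λ² - 7 - 64 = 625 - 71 ≡ 43; y = λ·(7 - 43) - 42 ≡ 7. → (43, 7)

(43, 7)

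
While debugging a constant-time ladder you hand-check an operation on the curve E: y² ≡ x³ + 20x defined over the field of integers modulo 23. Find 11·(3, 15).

(3, 8)

Write P = (3, 15).
Repeated addition: build up to 11P.
2P: tangent at (3, 15): λ = (3·3² + 20)/(2·15) ≡ 1/7. 7⁻¹ ≡ 10 (mod 23), so λ ≡ 1·10 ≡ 10.
  x = λ² - 3 - 3 = 100 - 6 ≡ 2; y = λ·(3 - 2) - 15 ≡ 18. → (2, 18)
3P: (2, 18) + (3, 15). λ = (15 - 18)/(3 - 2) ≡ 20/1 mod 23. 1⁻¹ ≡ 1 (mod 23), so λ ≡ 20.
  x = λ² - 2 - 3 = 400 - 5 ≡ 4; y = λ·(2 - 4) - 18 ≡ 11. → (4, 11)
4P: (4, 11) + (3, 15). λ = (15 - 11)/(3 - 4) ≡ 4/22 mod 23. 22⁻¹ ≡ 22 (mod 23) since 22·22 = 484 ≡ 1, so λ ≡ 19.
  x = λ² - 4 - 3 = 361 - 7 ≡ 9; y = λ·(4 - 9) - 11 ≡ 9. → (9, 9)
5P: (9, 9) + (3, 15). λ = (15 - 9)/(3 - 9) ≡ 6/17 mod 23. 17⁻¹ ≡ 19 (mod 23) since 17·19 = 323 ≡ 1, so λ ≡ 22.
  x = λ² - 9 - 3 = 484 - 12 ≡ 12; y = λ·(9 - 12) - 9 ≡ 17. → (12, 17)
6P: (12, 17) + (3, 15). λ = (15 - 17)/(3 - 12) ≡ 21/14 mod 23. 14⁻¹ ≡ 5 (mod 23) since 14·5 = 70 ≡ 1, so λ ≡ 13.
  x = λ² - 12 - 3 = 169 - 15 ≡ 16; y = λ·(12 - 16) - 17 ≡ 0. → (16, 0)
7P: (16, 0) + (3, 15). λ = (15 - 0)/(3 - 16) ≡ 15/10 mod 23. 10⁻¹ ≡ 7 (mod 23), so λ ≡ 13.
  x = λ² - 16 - 3 = 169 - 19 ≡ 12; y = λ·(16 - 12) - 0 ≡ 6. → (12, 6)
8P: (12, 6) + (3, 15). λ = (15 - 6)/(3 - 12) ≡ 9/14 mod 23. 14⁻¹ ≡ 5 (mod 23) since 14·5 = 70 ≡ 1, so λ ≡ 22.
  x = λ² - 12 - 3 = 484 - 15 ≡ 9; y = λ·(12 - 9) - 6 ≡ 14. → (9, 14)
9P: (9, 14) + (3, 15). λ = (15 - 14)/(3 - 9) ≡ 1/17 mod 23. 17⁻¹ ≡ 19 (mod 23), so λ ≡ 19.
  x = λ² - 9 - 3 = 361 - 12 ≡ 4; y = λ·(9 - 4) - 14 ≡ 12. → (4, 12)
10P: (4, 12) + (3, 15). λ = (15 - 12)/(3 - 4) ≡ 3/22 mod 23. 22⁻¹ ≡ 22 (mod 23), so λ ≡ 20.
  x = λ² - 4 - 3 = 400 - 7 ≡ 2; y = λ·(4 - 2) - 12 ≡ 5. → (2, 5)
11P: (2, 5) + (3, 15). λ = (15 - 5)/(3 - 2) ≡ 10/1 mod 23. 1⁻¹ ≡ 1 (mod 23), so λ ≡ 10.
  x = λ² - 2 - 3 = 100 - 5 ≡ 3; y = λ·(2 - 3) - 5 ≡ 8. → (3, 8)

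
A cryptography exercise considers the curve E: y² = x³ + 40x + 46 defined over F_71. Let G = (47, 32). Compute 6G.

Double-and-add on 6 = (110)₂. Start with G = (47, 32) for the leading 1-bit.
double: tangent at (47, 32): λ = (3·47² + 40)/(2·32) ≡ 64/64. 64⁻¹ ≡ 10 (mod 71) since 64·10 = 640 ≡ 1, so λ ≡ 64·10 ≡ 1.
  x = λ² - 47 - 47 = 1 - 94 ≡ 49; y = λ·(47 - 49) - 32 ≡ 37. → (49, 37)
add G: (49, 37) + (47, 32). λ = (32 - 37)/(47 - 49) ≡ 66/69 mod 71. 69⁻¹ ≡ 35 (mod 71) since 69·35 = 2415 ≡ 1, so λ ≡ 38.
  x = λ² - 49 - 47 = 1444 - 96 ≡ 70; y = λ·(49 - 70) - 37 ≡ 17. → (70, 17)
double: tangent at (70, 17): λ = (3·70² + 40)/(2·17) ≡ 43/34. 34⁻¹ ≡ 23 (mod 71), so λ ≡ 43·23 ≡ 66.
  x = λ² - 70 - 70 = 4356 - 140 ≡ 27; y = λ·(70 - 27) - 17 ≡ 52. → (27, 52)

(27, 52)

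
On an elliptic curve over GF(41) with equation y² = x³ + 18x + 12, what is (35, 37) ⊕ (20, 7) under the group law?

(31, 12)

(35, 37) + (20, 7). λ = (7 - 37)/(20 - 35) ≡ 11/26 mod 41. 26⁻¹ ≡ 30 (mod 41) since 26·30 = 780 ≡ 1, so λ ≡ 2.
  x = λ² - 35 - 20 = 4 - 55 ≡ 31; y = λ·(35 - 31) - 37 ≡ 12. → (31, 12)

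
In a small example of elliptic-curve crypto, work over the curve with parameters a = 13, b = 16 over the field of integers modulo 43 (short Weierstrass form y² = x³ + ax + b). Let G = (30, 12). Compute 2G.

(32, 2)

tangent at (30, 12): λ = (3·30² + 13)/(2·12) ≡ 4/24. 24⁻¹ ≡ 9 (mod 43) since 24·9 = 216 ≡ 1, so λ ≡ 4·9 ≡ 36.
  x = λ² - 30 - 30 = 1296 - 60 ≡ 32; y = λ·(30 - 32) - 12 ≡ 2. → (32, 2)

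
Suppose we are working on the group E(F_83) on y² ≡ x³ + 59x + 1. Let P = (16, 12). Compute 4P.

Repeated addition: build up to 4P.
2P: tangent at (16, 12): λ = (3·16² + 59)/(2·12) ≡ 80/24. 24⁻¹ ≡ 45 (mod 83) since 24·45 = 1080 ≡ 1, so λ ≡ 80·45 ≡ 31.
  x = λ² - 16 - 16 = 961 - 32 ≡ 16; y = λ·(16 - 16) - 12 ≡ 71. → (16, 71)
3P: (16, 71) + (16, 12): same x and y₁ ≡ -y₂, so the sum is ∞.
4P: ∞ + (16, 12) = (16, 12) (identity).

(16, 12)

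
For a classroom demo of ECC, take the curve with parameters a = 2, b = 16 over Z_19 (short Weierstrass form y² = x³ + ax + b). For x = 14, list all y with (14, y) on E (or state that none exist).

x³ + 2x + 16 = 2788 ≡ 14 (mod 19).
14 is a non-residue mod 19; no y exists.

none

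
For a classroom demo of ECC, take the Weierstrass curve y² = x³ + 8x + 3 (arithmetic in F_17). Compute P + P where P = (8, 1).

tangent at (8, 1): λ = (3·8² + 8)/(2·1) ≡ 13/2. 2⁻¹ ≡ 9 (mod 17), so λ ≡ 13·9 ≡ 15.
  x = λ² - 8 - 8 = 225 - 16 ≡ 5; y = λ·(8 - 5) - 1 ≡ 10. → (5, 10)

(5, 10)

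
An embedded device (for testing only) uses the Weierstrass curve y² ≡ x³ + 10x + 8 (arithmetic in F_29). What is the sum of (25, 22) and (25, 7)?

O

The two points share x = 25 and their y-coordinates satisfy 22 + 7 ≡ 0 (mod 29), so they are inverses. Their sum is ∞.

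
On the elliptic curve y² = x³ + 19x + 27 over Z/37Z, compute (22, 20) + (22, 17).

O

The two points share x = 22 and their y-coordinates satisfy 20 + 17 ≡ 0 (mod 37), so they are inverses. Their sum is O.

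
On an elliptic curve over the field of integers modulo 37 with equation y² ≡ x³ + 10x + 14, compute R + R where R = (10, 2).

tangent at (10, 2): λ = (3·10² + 10)/(2·2) ≡ 14/4. 4⁻¹ ≡ 28 (mod 37) since 4·28 = 112 ≡ 1, so λ ≡ 14·28 ≡ 22.
  x = λ² - 10 - 10 = 484 - 20 ≡ 20; y = λ·(10 - 20) - 2 ≡ 0. → (20, 0)

(20, 0)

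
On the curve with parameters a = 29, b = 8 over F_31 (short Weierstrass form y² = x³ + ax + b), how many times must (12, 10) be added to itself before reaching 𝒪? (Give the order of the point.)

2P: tangent at (12, 10): λ = (3·12² + 29)/(2·10) ≡ 27/20. 20⁻¹ ≡ 14 (mod 31), so λ ≡ 27·14 ≡ 6.
  x = λ² - 12 - 12 = 36 - 24 ≡ 12; y = λ·(12 - 12) - 10 ≡ 21. → (12, 21)
3P: (12, 21) + (12, 10): same x and y₁ ≡ -y₂, so the sum is 𝒪.
3P = 𝒪, so the order is 3.

3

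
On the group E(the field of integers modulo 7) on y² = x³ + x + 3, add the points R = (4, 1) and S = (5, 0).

(6, 1)

(4, 1) + (5, 0). λ = (0 - 1)/(5 - 4) ≡ 6/1 mod 7. 1⁻¹ ≡ 1 (mod 7), so λ ≡ 6.
  x = λ² - 4 - 5 = 36 - 9 ≡ 6; y = λ·(4 - 6) - 1 ≡ 1. → (6, 1)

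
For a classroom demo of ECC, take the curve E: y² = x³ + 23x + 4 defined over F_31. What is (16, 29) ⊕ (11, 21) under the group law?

(14, 30)

(16, 29) + (11, 21). λ = (21 - 29)/(11 - 16) ≡ 23/26 mod 31. 26⁻¹ ≡ 6 (mod 31) since 26·6 = 156 ≡ 1, so λ ≡ 14.
  x = λ² - 16 - 11 = 196 - 27 ≡ 14; y = λ·(16 - 14) - 29 ≡ 30. → (14, 30)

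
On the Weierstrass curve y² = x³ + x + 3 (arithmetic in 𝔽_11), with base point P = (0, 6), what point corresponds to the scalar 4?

(1, 7)

Repeated addition: build up to 4P.
2P: tangent at (0, 6): λ = (3·0² + 1)/(2·6) ≡ 1/1. 1⁻¹ ≡ 1 (mod 11), so λ ≡ 1·1 ≡ 1.
  x = λ² - 0 - 0 = 1 - 0 ≡ 1; y = λ·(0 - 1) - 6 ≡ 4. → (1, 4)
3P: (1, 4) + (0, 6). λ = (6 - 4)/(0 - 1) ≡ 2/10 mod 11. 10⁻¹ ≡ 10 (mod 11), so λ ≡ 9.
  x = λ² - 1 - 0 = 81 - 1 ≡ 3; y = λ·(1 - 3) - 4 ≡ 0. → (3, 0)
4P: (3, 0) + (0, 6). λ = (6 - 0)/(0 - 3) ≡ 6/8 mod 11. 8⁻¹ ≡ 7 (mod 11) since 8·7 = 56 ≡ 1, so λ ≡ 9.
  x = λ² - 3 - 0 = 81 - 3 ≡ 1; y = λ·(3 - 1) - 0 ≡ 7. → (1, 7)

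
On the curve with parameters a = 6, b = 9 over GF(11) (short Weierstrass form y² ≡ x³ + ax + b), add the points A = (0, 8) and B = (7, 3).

(9, 0)

(0, 8) + (7, 3). λ = (3 - 8)/(7 - 0) ≡ 6/7 mod 11. 7⁻¹ ≡ 8 (mod 11) since 7·8 = 56 ≡ 1, so λ ≡ 4.
  x = λ² - 0 - 7 = 16 - 7 ≡ 9; y = λ·(0 - 9) - 8 ≡ 0. → (9, 0)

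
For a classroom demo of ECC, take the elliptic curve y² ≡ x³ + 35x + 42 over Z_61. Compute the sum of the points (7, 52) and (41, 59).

(17, 50)

(7, 52) + (41, 59). λ = (59 - 52)/(41 - 7) ≡ 7/34 mod 61. 34⁻¹ ≡ 9 (mod 61), so λ ≡ 2.
  x = λ² - 7 - 41 = 4 - 48 ≡ 17; y = λ·(7 - 17) - 52 ≡ 50. → (17, 50)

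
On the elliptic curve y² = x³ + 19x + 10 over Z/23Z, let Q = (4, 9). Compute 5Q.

(20, 15)

Repeated addition: build up to 5Q.
2Q: tangent at (4, 9): λ = (3·4² + 19)/(2·9) ≡ 21/18. 18⁻¹ ≡ 9 (mod 23) since 18·9 = 162 ≡ 1, so λ ≡ 21·9 ≡ 5.
  x = λ² - 4 - 4 = 25 - 8 ≡ 17; y = λ·(4 - 17) - 9 ≡ 18. → (17, 18)
3Q: (17, 18) + (4, 9). λ = (9 - 18)/(4 - 17) ≡ 14/10 mod 23. 10⁻¹ ≡ 7 (mod 23), so λ ≡ 6.
  x = λ² - 17 - 4 = 36 - 21 ≡ 15; y = λ·(17 - 15) - 18 ≡ 17. → (15, 17)
4Q: (15, 17) + (4, 9). λ = (9 - 17)/(4 - 15) ≡ 15/12 mod 23. 12⁻¹ ≡ 2 (mod 23) since 12·2 = 24 ≡ 1, so λ ≡ 7.
  x = λ² - 15 - 4 = 49 - 19 ≡ 7; y = λ·(15 - 7) - 17 ≡ 16. → (7, 16)
5Q: (7, 16) + (4, 9). λ = (9 - 16)/(4 - 7) ≡ 16/20 mod 23. 20⁻¹ ≡ 15 (mod 23) since 20·15 = 300 ≡ 1, so λ ≡ 10.
  x = λ² - 7 - 4 = 100 - 11 ≡ 20; y = λ·(7 - 20) - 16 ≡ 15. → (20, 15)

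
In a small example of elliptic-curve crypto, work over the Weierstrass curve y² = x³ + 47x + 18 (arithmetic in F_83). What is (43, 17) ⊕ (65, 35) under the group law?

(43, 17) + (65, 35). λ = (35 - 17)/(65 - 43) ≡ 18/22 mod 83. 22⁻¹ ≡ 34 (mod 83), so λ ≡ 31.
  x = λ² - 43 - 65 = 961 - 108 ≡ 23; y = λ·(43 - 23) - 17 ≡ 22. → (23, 22)

(23, 22)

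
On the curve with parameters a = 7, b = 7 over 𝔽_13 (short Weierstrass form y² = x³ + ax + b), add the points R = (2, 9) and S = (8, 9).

(3, 4)

(2, 9) + (8, 9). λ = (9 - 9)/(8 - 2) ≡ 0/6 mod 13. 6⁻¹ ≡ 11 (mod 13), so λ ≡ 0.
  x = λ² - 2 - 8 = 0 - 10 ≡ 3; y = λ·(2 - 3) - 9 ≡ 4. → (3, 4)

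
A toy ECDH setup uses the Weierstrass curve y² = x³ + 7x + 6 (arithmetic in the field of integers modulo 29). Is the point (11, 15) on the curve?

y² = 15² ≡ 22; x³ + 7x + 6 = 1414 ≡ 22 (mod 29). 22 = 22.

yes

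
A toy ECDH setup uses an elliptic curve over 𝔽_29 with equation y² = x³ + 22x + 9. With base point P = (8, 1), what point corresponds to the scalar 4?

(6, 3)

Repeated addition: build up to 4P.
2P: tangent at (8, 1): λ = (3·8² + 22)/(2·1) ≡ 11/2. 2⁻¹ ≡ 15 (mod 29), so λ ≡ 11·15 ≡ 20.
  x = λ² - 8 - 8 = 400 - 16 ≡ 7; y = λ·(8 - 7) - 1 ≡ 19. → (7, 19)
3P: (7, 19) + (8, 1). λ = (1 - 19)/(8 - 7) ≡ 11/1 mod 29. 1⁻¹ ≡ 1 (mod 29), so λ ≡ 11.
  x = λ² - 7 - 8 = 121 - 15 ≡ 19; y = λ·(7 - 19) - 19 ≡ 23. → (19, 23)
4P: (19, 23) + (8, 1). λ = (1 - 23)/(8 - 19) ≡ 7/18 mod 29. 18⁻¹ ≡ 21 (mod 29) since 18·21 = 378 ≡ 1, so λ ≡ 2.
  x = λ² - 19 - 8 = 4 - 27 ≡ 6; y = λ·(19 - 6) - 23 ≡ 3. → (6, 3)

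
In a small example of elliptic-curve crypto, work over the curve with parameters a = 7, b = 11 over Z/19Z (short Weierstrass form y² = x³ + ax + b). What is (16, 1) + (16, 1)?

tangent at (16, 1): λ = (3·16² + 7)/(2·1) ≡ 15/2. 2⁻¹ ≡ 10 (mod 19) since 2·10 = 20 ≡ 1, so λ ≡ 15·10 ≡ 17.
  x = λ² - 16 - 16 = 289 - 32 ≡ 10; y = λ·(16 - 10) - 1 ≡ 6. → (10, 6)

(10, 6)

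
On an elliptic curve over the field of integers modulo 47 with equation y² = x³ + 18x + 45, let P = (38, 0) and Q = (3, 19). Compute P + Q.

(1, 39)

(38, 0) + (3, 19). λ = (19 - 0)/(3 - 38) ≡ 19/12 mod 47. 12⁻¹ ≡ 4 (mod 47), so λ ≡ 29.
  x = λ² - 38 - 3 = 841 - 41 ≡ 1; y = λ·(38 - 1) - 0 ≡ 39. → (1, 39)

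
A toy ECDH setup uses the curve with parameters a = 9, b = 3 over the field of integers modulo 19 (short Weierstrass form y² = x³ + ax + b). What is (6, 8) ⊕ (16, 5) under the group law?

(6, 8) + (16, 5). λ = (5 - 8)/(16 - 6) ≡ 16/10 mod 19. 10⁻¹ ≡ 2 (mod 19) since 10·2 = 20 ≡ 1, so λ ≡ 13.
  x = λ² - 6 - 16 = 169 - 22 ≡ 14; y = λ·(6 - 14) - 8 ≡ 2. → (14, 2)

(14, 2)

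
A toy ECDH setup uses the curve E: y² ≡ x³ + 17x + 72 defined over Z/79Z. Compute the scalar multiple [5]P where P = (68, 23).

(0, 54)

Double-and-add on 5 = (101)₂. Start with P = (68, 23) for the leading 1-bit.
double: tangent at (68, 23): λ = (3·68² + 17)/(2·23) ≡ 64/46. 46⁻¹ ≡ 67 (mod 79) since 46·67 = 3082 ≡ 1, so λ ≡ 64·67 ≡ 22.
  x = λ² - 68 - 68 = 484 - 136 ≡ 32; y = λ·(68 - 32) - 23 ≡ 58. → (32, 58)
double: tangent at (32, 58): λ = (3·32² + 17)/(2·58) ≡ 8/37. 37⁻¹ ≡ 47 (mod 79), so λ ≡ 8·47 ≡ 60.
  x = λ² - 32 - 32 = 3600 - 64 ≡ 60; y = λ·(32 - 60) - 58 ≡ 0. → (60, 0)
add P: (60, 0) + (68, 23). λ = (23 - 0)/(68 - 60) ≡ 23/8 mod 79. 8⁻¹ ≡ 10 (mod 79), so λ ≡ 72.
  x = λ² - 60 - 68 = 5184 - 128 ≡ 0; y = λ·(60 - 0) - 0 ≡ 54. → (0, 54)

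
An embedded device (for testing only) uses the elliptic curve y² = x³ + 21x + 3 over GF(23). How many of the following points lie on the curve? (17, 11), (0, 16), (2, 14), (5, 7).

(17, 11): 11² ≡ 6, rhs ≡ 6 → on.
(0, 16): 16² ≡ 3, rhs ≡ 3 → on.
(2, 14): 14² ≡ 12, rhs ≡ 7 → off.
(5, 7): 7² ≡ 3, rhs ≡ 3 → on.

3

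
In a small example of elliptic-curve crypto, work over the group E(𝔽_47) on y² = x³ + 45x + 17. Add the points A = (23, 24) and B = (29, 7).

(20, 38)

(23, 24) + (29, 7). λ = (7 - 24)/(29 - 23) ≡ 30/6 mod 47. 6⁻¹ ≡ 8 (mod 47) since 6·8 = 48 ≡ 1, so λ ≡ 5.
  x = λ² - 23 - 29 = 25 - 52 ≡ 20; y = λ·(23 - 20) - 24 ≡ 38. → (20, 38)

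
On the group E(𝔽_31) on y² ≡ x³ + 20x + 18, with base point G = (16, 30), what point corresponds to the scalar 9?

(22, 16)

Repeated addition: build up to 9G.
2G: tangent at (16, 30): λ = (3·16² + 20)/(2·30) ≡ 13/29. 29⁻¹ ≡ 15 (mod 31), so λ ≡ 13·15 ≡ 9.
  x = λ² - 16 - 16 = 81 - 32 ≡ 18; y = λ·(16 - 18) - 30 ≡ 14. → (18, 14)
3G: (18, 14) + (16, 30). λ = (30 - 14)/(16 - 18) ≡ 16/29 mod 31. 29⁻¹ ≡ 15 (mod 31), so λ ≡ 23.
  x = λ² - 18 - 16 = 529 - 34 ≡ 30; y = λ·(18 - 30) - 14 ≡ 20. → (30, 20)
4G: (30, 20) + (16, 30). λ = (30 - 20)/(16 - 30) ≡ 10/17 mod 31. 17⁻¹ ≡ 11 (mod 31), so λ ≡ 17.
  x = λ² - 30 - 16 = 289 - 46 ≡ 26; y = λ·(30 - 26) - 20 ≡ 17. → (26, 17)
5G: (26, 17) + (16, 30). λ = (30 - 17)/(16 - 26) ≡ 13/21 mod 31. 21⁻¹ ≡ 3 (mod 31) since 21·3 = 63 ≡ 1, so λ ≡ 8.
  x = λ² - 26 - 16 = 64 - 42 ≡ 22; y = λ·(26 - 22) - 17 ≡ 15. → (22, 15)
6G: (22, 15) + (16, 30). λ = (30 - 15)/(16 - 22) ≡ 15/25 mod 31. 25⁻¹ ≡ 5 (mod 31) since 25·5 = 125 ≡ 1, so λ ≡ 13.
  x = λ² - 22 - 16 = 169 - 38 ≡ 7; y = λ·(22 - 7) - 15 ≡ 25. → (7, 25)
7G: (7, 25) + (16, 30). λ = (30 - 25)/(16 - 7) ≡ 5/9 mod 31. 9⁻¹ ≡ 7 (mod 31) since 9·7 = 63 ≡ 1, so λ ≡ 4.
  x = λ² - 7 - 16 = 16 - 23 ≡ 24; y = λ·(7 - 24) - 25 ≡ 0. → (24, 0)
8G: (24, 0) + (16, 30). λ = (30 - 0)/(16 - 24) ≡ 30/23 mod 31. 23⁻¹ ≡ 27 (mod 31) since 23·27 = 621 ≡ 1, so λ ≡ 4.
  x = λ² - 24 - 16 = 16 - 40 ≡ 7; y = λ·(24 - 7) - 0 ≡ 6. → (7, 6)
9G: (7, 6) + (16, 30). λ = (30 - 6)/(16 - 7) ≡ 24/9 mod 31. 9⁻¹ ≡ 7 (mod 31), so λ ≡ 13.
  x = λ² - 7 - 16 = 169 - 23 ≡ 22; y = λ·(7 - 22) - 6 ≡ 16. → (22, 16)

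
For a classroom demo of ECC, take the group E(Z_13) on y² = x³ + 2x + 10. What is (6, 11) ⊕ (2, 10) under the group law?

(6, 11) + (2, 10). λ = (10 - 11)/(2 - 6) ≡ 12/9 mod 13. 9⁻¹ ≡ 3 (mod 13) since 9·3 = 27 ≡ 1, so λ ≡ 10.
  x = λ² - 6 - 2 = 100 - 8 ≡ 1; y = λ·(6 - 1) - 11 ≡ 0. → (1, 0)

(1, 0)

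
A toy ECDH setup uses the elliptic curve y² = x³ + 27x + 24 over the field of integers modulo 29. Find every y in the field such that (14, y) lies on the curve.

x³ + 27x + 24 = 3146 ≡ 14 (mod 29).
14 is a non-residue mod 29; no y exists.

none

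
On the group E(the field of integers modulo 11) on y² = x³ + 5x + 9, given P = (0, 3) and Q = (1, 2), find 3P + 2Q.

First 3P:
Repeated addition: build up to 3P.
2P: tangent at (0, 3): λ = (3·0² + 5)/(2·3) ≡ 5/6. 6⁻¹ ≡ 2 (mod 11) since 6·2 = 12 ≡ 1, so λ ≡ 5·2 ≡ 10.
  x = λ² - 0 - 0 = 100 - 0 ≡ 1; y = λ·(0 - 1) - 3 ≡ 9. → (1, 9)
3P: (1, 9) + (0, 3). λ = (3 - 9)/(0 - 1) ≡ 5/10 mod 11. 10⁻¹ ≡ 10 (mod 11), so λ ≡ 6.
  x = λ² - 1 - 0 = 36 - 1 ≡ 2; y = λ·(1 - 2) - 9 ≡ 7. → (2, 7)
3P = (2, 7).
Next 2Q:
Repeated addition: build up to 2Q.
2Q: tangent at (1, 2): λ = (3·1² + 5)/(2·2) ≡ 8/4. 4⁻¹ ≡ 3 (mod 11), so λ ≡ 8·3 ≡ 2.
  x = λ² - 1 - 1 = 4 - 2 ≡ 2; y = λ·(1 - 2) - 2 ≡ 7. → (2, 7)
2Q = (2, 7).
Finally 3P + 2Q:
tangent at (2, 7): λ = (3·2² + 5)/(2·7) ≡ 6/3. 3⁻¹ ≡ 4 (mod 11) since 3·4 = 12 ≡ 1, so λ ≡ 6·4 ≡ 2.
  x = λ² - 2 - 2 = 4 - 4 ≡ 0; y = λ·(2 - 0) - 7 ≡ 8. → (0, 8)

(0, 8)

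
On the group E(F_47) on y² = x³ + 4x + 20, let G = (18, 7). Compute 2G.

(32, 4)

tangent at (18, 7): λ = (3·18² + 4)/(2·7) ≡ 36/14. 14⁻¹ ≡ 37 (mod 47), so λ ≡ 36·37 ≡ 16.
  x = λ² - 18 - 18 = 256 - 36 ≡ 32; y = λ·(18 - 32) - 7 ≡ 4. → (32, 4)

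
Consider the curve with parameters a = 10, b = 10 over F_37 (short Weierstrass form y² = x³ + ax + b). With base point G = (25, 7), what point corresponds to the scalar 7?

Repeated addition: build up to 7G.
2G: tangent at (25, 7): λ = (3·25² + 10)/(2·7) ≡ 35/14. 14⁻¹ ≡ 8 (mod 37) since 14·8 = 112 ≡ 1, so λ ≡ 35·8 ≡ 21.
  x = λ² - 25 - 25 = 441 - 50 ≡ 21; y = λ·(25 - 21) - 7 ≡ 3. → (21, 3)
3G: (21, 3) + (25, 7). λ = (7 - 3)/(25 - 21) ≡ 4/4 mod 37. 4⁻¹ ≡ 28 (mod 37) since 4·28 = 112 ≡ 1, so λ ≡ 1.
  x = λ² - 21 - 25 = 1 - 46 ≡ 29; y = λ·(21 - 29) - 3 ≡ 26. → (29, 26)
4G: (29, 26) + (25, 7). λ = (7 - 26)/(25 - 29) ≡ 18/33 mod 37. 33⁻¹ ≡ 9 (mod 37) since 33·9 = 297 ≡ 1, so λ ≡ 14.
  x = λ² - 29 - 25 = 196 - 54 ≡ 31; y = λ·(29 - 31) - 26 ≡ 20. → (31, 20)
5G: (31, 20) + (25, 7). λ = (7 - 20)/(25 - 31) ≡ 24/31 mod 37. 31⁻¹ ≡ 6 (mod 37), so λ ≡ 33.
  x = λ² - 31 - 25 = 1089 - 56 ≡ 34; y = λ·(31 - 34) - 20 ≡ 29. → (34, 29)
6G: (34, 29) + (25, 7). λ = (7 - 29)/(25 - 34) ≡ 15/28 mod 37. 28⁻¹ ≡ 4 (mod 37) since 28·4 = 112 ≡ 1, so λ ≡ 23.
  x = λ² - 34 - 25 = 529 - 59 ≡ 26; y = λ·(34 - 26) - 29 ≡ 7. → (26, 7)
7G: (26, 7) + (25, 7). λ = (7 - 7)/(25 - 26) ≡ 0/36 mod 37. 36⁻¹ ≡ 36 (mod 37), so λ ≡ 0.
  x = λ² - 26 - 25 = 0 - 51 ≡ 23; y = λ·(26 - 23) - 7 ≡ 30. → (23, 30)

(23, 30)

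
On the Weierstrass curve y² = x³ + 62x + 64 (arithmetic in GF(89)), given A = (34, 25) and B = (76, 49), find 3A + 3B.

First 3A:
Repeated addition: build up to 3A.
2A: tangent at (34, 25): λ = (3·34² + 62)/(2·25) ≡ 59/50. 50⁻¹ ≡ 73 (mod 89) since 50·73 = 3650 ≡ 1, so λ ≡ 59·73 ≡ 35.
  x = λ² - 34 - 34 = 1225 - 68 ≡ 0; y = λ·(34 - 0) - 25 ≡ 8. → (0, 8)
3A: (0, 8) + (34, 25). λ = (25 - 8)/(34 - 0) ≡ 17/34 mod 89. 34⁻¹ ≡ 55 (mod 89), so λ ≡ 45.
  x = λ² - 0 - 34 = 2025 - 34 ≡ 33; y = λ·(0 - 33) - 8 ≡ 20. → (33, 20)
3A = (33, 20).
Next 3B:
Repeated addition: build up to 3B.
2B: tangent at (76, 49): λ = (3·76² + 62)/(2·49) ≡ 35/9. 9⁻¹ ≡ 10 (mod 89), so λ ≡ 35·10 ≡ 83.
  x = λ² - 76 - 76 = 6889 - 152 ≡ 62; y = λ·(76 - 62) - 49 ≡ 45. → (62, 45)
3B: (62, 45) + (76, 49). λ = (49 - 45)/(76 - 62) ≡ 4/14 mod 89. 14⁻¹ ≡ 70 (mod 89), so λ ≡ 13.
  x = λ² - 62 - 76 = 169 - 138 ≡ 31; y = λ·(62 - 31) - 45 ≡ 2. → (31, 2)
3B = (31, 2).
Finally 3A + 3B:
(33, 20) + (31, 2). λ = (2 - 20)/(31 - 33) ≡ 71/87 mod 89. 87⁻¹ ≡ 44 (mod 89) since 87·44 = 3828 ≡ 1, so λ ≡ 9.
  x = λ² - 33 - 31 = 81 - 64 ≡ 17; y = λ·(33 - 17) - 20 ≡ 35. → (17, 35)

(17, 35)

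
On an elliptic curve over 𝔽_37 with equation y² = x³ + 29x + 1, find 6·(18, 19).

(18, 19)

Write P = (18, 19).
Repeated addition: build up to 6P.
2P: tangent at (18, 19): λ = (3·18² + 29)/(2·19) ≡ 2/1. 1⁻¹ ≡ 1 (mod 37), so λ ≡ 2·1 ≡ 2.
  x = λ² - 18 - 18 = 4 - 36 ≡ 5; y = λ·(18 - 5) - 19 ≡ 7. → (5, 7)
3P: (5, 7) + (18, 19). λ = (19 - 7)/(18 - 5) ≡ 12/13 mod 37. 13⁻¹ ≡ 20 (mod 37) since 13·20 = 260 ≡ 1, so λ ≡ 18.
  x = λ² - 5 - 18 = 324 - 23 ≡ 5; y = λ·(5 - 5) - 7 ≡ 30. → (5, 30)
4P: (5, 30) + (18, 19). λ = (19 - 30)/(18 - 5) ≡ 26/13 mod 37. 13⁻¹ ≡ 20 (mod 37) since 13·20 = 260 ≡ 1, so λ ≡ 2.
  x = λ² - 5 - 18 = 4 - 23 ≡ 18; y = λ·(5 - 18) - 30 ≡ 18. → (18, 18)
5P: (18, 18) + (18, 19): same x and y₁ ≡ -y₂, so the sum is O.
6P: O + (18, 19) = (18, 19) (identity).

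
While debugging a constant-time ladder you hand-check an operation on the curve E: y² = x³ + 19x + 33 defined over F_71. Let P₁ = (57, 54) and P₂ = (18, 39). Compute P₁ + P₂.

(39, 13)

(57, 54) + (18, 39). λ = (39 - 54)/(18 - 57) ≡ 56/32 mod 71. 32⁻¹ ≡ 20 (mod 71) since 32·20 = 640 ≡ 1, so λ ≡ 55.
  x = λ² - 57 - 18 = 3025 - 75 ≡ 39; y = λ·(57 - 39) - 54 ≡ 13. → (39, 13)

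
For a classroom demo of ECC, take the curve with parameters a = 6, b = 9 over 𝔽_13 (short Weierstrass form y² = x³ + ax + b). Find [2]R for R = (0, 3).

tangent at (0, 3): λ = (3·0² + 6)/(2·3) ≡ 6/6. 6⁻¹ ≡ 11 (mod 13), so λ ≡ 6·11 ≡ 1.
  x = λ² - 0 - 0 = 1 - 0 ≡ 1; y = λ·(0 - 1) - 3 ≡ 9. → (1, 9)

(1, 9)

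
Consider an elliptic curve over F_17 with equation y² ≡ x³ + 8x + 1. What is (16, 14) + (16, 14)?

(3, 16)

tangent at (16, 14): λ = (3·16² + 8)/(2·14) ≡ 11/11. 11⁻¹ ≡ 14 (mod 17) since 11·14 = 154 ≡ 1, so λ ≡ 11·14 ≡ 1.
  x = λ² - 16 - 16 = 1 - 32 ≡ 3; y = λ·(16 - 3) - 14 ≡ 16. → (3, 16)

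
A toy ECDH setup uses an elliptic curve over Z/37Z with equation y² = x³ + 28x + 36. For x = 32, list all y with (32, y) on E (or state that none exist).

17, 20

x³ + 28x + 36 = 33700 ≡ 30 (mod 37).
Square roots of 30 mod 37: 17 and 20 (since 17² = 289 ≡ 30).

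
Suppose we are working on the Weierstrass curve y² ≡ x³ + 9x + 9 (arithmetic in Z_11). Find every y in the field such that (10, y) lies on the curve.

none

x³ + 9x + 9 = 1099 ≡ 10 (mod 11).
10 is a non-residue mod 11; no y exists.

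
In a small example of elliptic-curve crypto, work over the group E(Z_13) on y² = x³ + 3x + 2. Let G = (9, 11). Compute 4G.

O

Repeated addition: build up to 4G.
2G: tangent at (9, 11): λ = (3·9² + 3)/(2·11) ≡ 12/9. 9⁻¹ ≡ 3 (mod 13), so λ ≡ 12·3 ≡ 10.
  x = λ² - 9 - 9 = 100 - 18 ≡ 4; y = λ·(9 - 4) - 11 ≡ 0. → (4, 0)
3G: (4, 0) + (9, 11). λ = (11 - 0)/(9 - 4) ≡ 11/5 mod 13. 5⁻¹ ≡ 8 (mod 13), so λ ≡ 10.
  x = λ² - 4 - 9 = 100 - 13 ≡ 9; y = λ·(4 - 9) - 0 ≡ 2. → (9, 2)
4G: (9, 2) + (9, 11): same x and y₁ ≡ -y₂, so the sum is the point at infinity.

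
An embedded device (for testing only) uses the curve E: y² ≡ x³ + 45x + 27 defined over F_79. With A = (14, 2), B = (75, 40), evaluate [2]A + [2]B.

(21, 11)

First 2A:
Repeated addition: build up to 2A.
2A: tangent at (14, 2): λ = (3·14² + 45)/(2·2) ≡ 1/4. 4⁻¹ ≡ 20 (mod 79) since 4·20 = 80 ≡ 1, so λ ≡ 1·20 ≡ 20.
  x = λ² - 14 - 14 = 400 - 28 ≡ 56; y = λ·(14 - 56) - 2 ≡ 27. → (56, 27)
2A = (56, 27).
Next 2B:
Repeated addition: build up to 2B.
2B: tangent at (75, 40): λ = (3·75² + 45)/(2·40) ≡ 14/1. 1⁻¹ ≡ 1 (mod 79) since 1·1 = 1 ≡ 1, so λ ≡ 14·1 ≡ 14.
  x = λ² - 75 - 75 = 196 - 150 ≡ 46; y = λ·(75 - 46) - 40 ≡ 50. → (46, 50)
2B = (46, 50).
Finally 2A + 2B:
(56, 27) + (46, 50). λ = (50 - 27)/(46 - 56) ≡ 23/69 mod 79. 69⁻¹ ≡ 71 (mod 79) since 69·71 = 4899 ≡ 1, so λ ≡ 53.
  x = λ² - 56 - 46 = 2809 - 102 ≡ 21; y = λ·(56 - 21) - 27 ≡ 11. → (21, 11)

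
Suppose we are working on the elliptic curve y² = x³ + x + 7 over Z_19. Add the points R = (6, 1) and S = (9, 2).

(6, 1) + (9, 2). λ = (2 - 1)/(9 - 6) ≡ 1/3 mod 19. 3⁻¹ ≡ 13 (mod 19), so λ ≡ 13.
  x = λ² - 6 - 9 = 169 - 15 ≡ 2; y = λ·(6 - 2) - 1 ≡ 13. → (2, 13)

(2, 13)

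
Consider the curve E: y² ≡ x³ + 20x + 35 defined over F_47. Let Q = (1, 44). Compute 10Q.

(9, 45)

Double-and-add on 10 = (1010)₂. Start with Q = (1, 44) for the leading 1-bit.
double: tangent at (1, 44): λ = (3·1² + 20)/(2·44) ≡ 23/41. 41⁻¹ ≡ 39 (mod 47) since 41·39 = 1599 ≡ 1, so λ ≡ 23·39 ≡ 4.
  x = λ² - 1 - 1 = 16 - 2 ≡ 14; y = λ·(1 - 14) - 44 ≡ 45. → (14, 45)
double: tangent at (14, 45): λ = (3·14² + 20)/(2·45) ≡ 44/43. 43⁻¹ ≡ 35 (mod 47), so λ ≡ 44·35 ≡ 36.
  x = λ² - 14 - 14 = 1296 - 28 ≡ 46; y = λ·(14 - 46) - 45 ≡ 25. → (46, 25)
add Q: (46, 25) + (1, 44). λ = (44 - 25)/(1 - 46) ≡ 19/2 mod 47. 2⁻¹ ≡ 24 (mod 47), so λ ≡ 33.
  x = λ² - 46 - 1 = 1089 - 47 ≡ 8; y = λ·(46 - 8) - 25 ≡ 7. → (8, 7)
double: tangent at (8, 7): λ = (3·8² + 20)/(2·7) ≡ 24/14. 14⁻¹ ≡ 37 (mod 47) since 14·37 = 518 ≡ 1, so λ ≡ 24·37 ≡ 42.
  x = λ² - 8 - 8 = 1764 - 16 ≡ 9; y = λ·(8 - 9) - 7 ≡ 45. → (9, 45)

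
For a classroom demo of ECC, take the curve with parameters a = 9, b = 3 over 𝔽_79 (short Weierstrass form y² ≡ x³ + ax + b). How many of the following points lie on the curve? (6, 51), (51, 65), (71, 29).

(6, 51): 51² ≡ 73, rhs ≡ 36 → off.
(51, 65): 65² ≡ 38, rhs ≡ 77 → off.
(71, 29): 29² ≡ 51, rhs ≡ 51 → on.

1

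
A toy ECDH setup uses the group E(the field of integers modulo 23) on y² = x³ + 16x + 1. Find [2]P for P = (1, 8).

(11, 6)

tangent at (1, 8): λ = (3·1² + 16)/(2·8) ≡ 19/16. 16⁻¹ ≡ 13 (mod 23), so λ ≡ 19·13 ≡ 17.
  x = λ² - 1 - 1 = 289 - 2 ≡ 11; y = λ·(1 - 11) - 8 ≡ 6. → (11, 6)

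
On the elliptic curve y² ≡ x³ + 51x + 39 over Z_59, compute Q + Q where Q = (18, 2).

(48, 25)

tangent at (18, 2): λ = (3·18² + 51)/(2·2) ≡ 20/4. 4⁻¹ ≡ 15 (mod 59) since 4·15 = 60 ≡ 1, so λ ≡ 20·15 ≡ 5.
  x = λ² - 18 - 18 = 25 - 36 ≡ 48; y = λ·(18 - 48) - 2 ≡ 25. → (48, 25)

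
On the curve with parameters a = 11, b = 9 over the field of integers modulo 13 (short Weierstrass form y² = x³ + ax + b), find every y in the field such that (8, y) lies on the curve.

none

x³ + 11x + 9 = 609 ≡ 11 (mod 13).
11 is a non-residue mod 13; no y exists.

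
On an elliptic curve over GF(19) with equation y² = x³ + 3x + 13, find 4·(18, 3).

(11, 16)

Write P = (18, 3).
Double-and-add on 4 = (100)₂. Start with P = (18, 3) for the leading 1-bit.
double: tangent at (18, 3): λ = (3·18² + 3)/(2·3) ≡ 6/6. 6⁻¹ ≡ 16 (mod 19), so λ ≡ 6·16 ≡ 1.
  x = λ² - 18 - 18 = 1 - 36 ≡ 3; y = λ·(18 - 3) - 3 ≡ 12. → (3, 12)
double: tangent at (3, 12): λ = (3·3² + 3)/(2·12) ≡ 11/5. 5⁻¹ ≡ 4 (mod 19), so λ ≡ 11·4 ≡ 6.
  x = λ² - 3 - 3 = 36 - 6 ≡ 11; y = λ·(3 - 11) - 12 ≡ 16. → (11, 16)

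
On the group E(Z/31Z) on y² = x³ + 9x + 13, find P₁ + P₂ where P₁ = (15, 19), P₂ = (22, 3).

(15, 19) + (22, 3). λ = (3 - 19)/(22 - 15) ≡ 15/7 mod 31. 7⁻¹ ≡ 9 (mod 31), so λ ≡ 11.
  x = λ² - 15 - 22 = 121 - 37 ≡ 22; y = λ·(15 - 22) - 19 ≡ 28. → (22, 28)

(22, 28)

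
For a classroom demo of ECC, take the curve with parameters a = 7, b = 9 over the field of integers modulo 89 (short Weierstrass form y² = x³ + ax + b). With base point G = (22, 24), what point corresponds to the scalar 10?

Double-and-add on 10 = (1010)₂. Start with G = (22, 24) for the leading 1-bit.
double: tangent at (22, 24): λ = (3·22² + 7)/(2·24) ≡ 35/48. 48⁻¹ ≡ 13 (mod 89) since 48·13 = 624 ≡ 1, so λ ≡ 35·13 ≡ 10.
  x = λ² - 22 - 22 = 100 - 44 ≡ 56; y = λ·(22 - 56) - 24 ≡ 81. → (56, 81)
double: tangent at (56, 81): λ = (3·56² + 7)/(2·81) ≡ 70/73. 73⁻¹ ≡ 50 (mod 89) since 73·50 = 3650 ≡ 1, so λ ≡ 70·50 ≡ 29.
  x = λ² - 56 - 56 = 841 - 112 ≡ 17; y = λ·(56 - 17) - 81 ≡ 71. → (17, 71)
add G: (17, 71) + (22, 24). λ = (24 - 71)/(22 - 17) ≡ 42/5 mod 89. 5⁻¹ ≡ 18 (mod 89), so λ ≡ 44.
  x = λ² - 17 - 22 = 1936 - 39 ≡ 28; y = λ·(17 - 28) - 71 ≡ 68. → (28, 68)
double: tangent at (28, 68): λ = (3·28² + 7)/(2·68) ≡ 45/47. 47⁻¹ ≡ 36 (mod 89), so λ ≡ 45·36 ≡ 18.
  x = λ² - 28 - 28 = 324 - 56 ≡ 1; y = λ·(28 - 1) - 68 ≡ 62. → (1, 62)

(1, 62)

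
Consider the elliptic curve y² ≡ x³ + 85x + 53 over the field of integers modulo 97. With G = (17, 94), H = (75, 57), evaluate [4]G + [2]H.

O

First 4G:
Double-and-add on 4 = (100)₂. Start with G = (17, 94) for the leading 1-bit.
double: tangent at (17, 94): λ = (3·17² + 85)/(2·94) ≡ 79/91. 91⁻¹ ≡ 16 (mod 97) since 91·16 = 1456 ≡ 1, so λ ≡ 79·16 ≡ 3.
  x = λ² - 17 - 17 = 9 - 34 ≡ 72; y = λ·(17 - 72) - 94 ≡ 32. → (72, 32)
double: tangent at (72, 32): λ = (3·72² + 85)/(2·32) ≡ 20/64. 64⁻¹ ≡ 47 (mod 97), so λ ≡ 20·47 ≡ 67.
  x = λ² - 72 - 72 = 4489 - 144 ≡ 77; y = λ·(72 - 77) - 32 ≡ 21. → (77, 21)
4G = (77, 21).
Next 2H:
Repeated addition: build up to 2H.
2H: tangent at (75, 57): λ = (3·75² + 85)/(2·57) ≡ 82/17. 17⁻¹ ≡ 40 (mod 97), so λ ≡ 82·40 ≡ 79.
  x = λ² - 75 - 75 = 6241 - 150 ≡ 77; y = λ·(75 - 77) - 57 ≡ 76. → (77, 76)
2H = (77, 76).
Finally 4G + 2H:
(77, 21) + (77, 76): same x and y₁ ≡ -y₂, so the sum is O.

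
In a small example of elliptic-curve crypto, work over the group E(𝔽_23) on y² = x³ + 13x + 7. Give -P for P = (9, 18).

-(9, 18) = (9, -18 mod 23) = (9, 5).

(9, 5)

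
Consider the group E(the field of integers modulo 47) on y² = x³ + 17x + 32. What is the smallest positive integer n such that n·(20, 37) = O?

2P: tangent at (20, 37): λ = (3·20² + 17)/(2·37) ≡ 42/27. 27⁻¹ ≡ 7 (mod 47) since 27·7 = 189 ≡ 1, so λ ≡ 42·7 ≡ 12.
  x = λ² - 20 - 20 = 144 - 40 ≡ 10; y = λ·(20 - 10) - 37 ≡ 36. → (10, 36)
3P: (10, 36) + (20, 37). λ = (37 - 36)/(20 - 10) ≡ 1/10 mod 47. 10⁻¹ ≡ 33 (mod 47) since 10·33 = 330 ≡ 1, so λ ≡ 33.
  x = λ² - 10 - 20 = 1089 - 30 ≡ 25; y = λ·(10 - 25) - 36 ≡ 33. → (25, 33)
4P: (25, 33) + (20, 37). λ = (37 - 33)/(20 - 25) ≡ 4/42 mod 47. 42⁻¹ ≡ 28 (mod 47) since 42·28 = 1176 ≡ 1, so λ ≡ 18.
  x = λ² - 25 - 20 = 324 - 45 ≡ 44; y = λ·(25 - 44) - 33 ≡ 1. → (44, 1)
5P: (44, 1) + (20, 37). λ = (37 - 1)/(20 - 44) ≡ 36/23 mod 47. 23⁻¹ ≡ 45 (mod 47) since 23·45 = 1035 ≡ 1, so λ ≡ 22.
  x = λ² - 44 - 20 = 484 - 64 ≡ 44; y = λ·(44 - 44) - 1 ≡ 46. → (44, 46)
6P: (44, 46) + (20, 37). λ = (37 - 46)/(20 - 44) ≡ 38/23 mod 47. 23⁻¹ ≡ 45 (mod 47), so λ ≡ 18.
  x = λ² - 44 - 20 = 324 - 64 ≡ 25; y = λ·(44 - 25) - 46 ≡ 14. → (25, 14)
7P: (25, 14) + (20, 37). λ = (37 - 14)/(20 - 25) ≡ 23/42 mod 47. 42⁻¹ ≡ 28 (mod 47) since 42·28 = 1176 ≡ 1, so λ ≡ 33.
  x = λ² - 25 - 20 = 1089 - 45 ≡ 10; y = λ·(25 - 10) - 14 ≡ 11. → (10, 11)
8P: (10, 11) + (20, 37). λ = (37 - 11)/(20 - 10) ≡ 26/10 mod 47. 10⁻¹ ≡ 33 (mod 47), so λ ≡ 12.
  x = λ² - 10 - 20 = 144 - 30 ≡ 20; y = λ·(10 - 20) - 11 ≡ 10. → (20, 10)
9P: (20, 10) + (20, 37): same x and y₁ ≡ -y₂, so the sum is O.
9P = O, so the order is 9.

9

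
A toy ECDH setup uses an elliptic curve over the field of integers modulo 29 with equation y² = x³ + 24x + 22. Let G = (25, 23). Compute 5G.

(25, 6)

Double-and-add on 5 = (101)₂. Start with G = (25, 23) for the leading 1-bit.
double: tangent at (25, 23): λ = (3·25² + 24)/(2·23) ≡ 14/17. 17⁻¹ ≡ 12 (mod 29), so λ ≡ 14·12 ≡ 23.
  x = λ² - 25 - 25 = 529 - 50 ≡ 15; y = λ·(25 - 15) - 23 ≡ 4. → (15, 4)
double: tangent at (15, 4): λ = (3·15² + 24)/(2·4) ≡ 3/8. 8⁻¹ ≡ 11 (mod 29), so λ ≡ 3·11 ≡ 4.
  x = λ² - 15 - 15 = 16 - 30 ≡ 15; y = λ·(15 - 15) - 4 ≡ 25. → (15, 25)
add G: (15, 25) + (25, 23). λ = (23 - 25)/(25 - 15) ≡ 27/10 mod 29. 10⁻¹ ≡ 3 (mod 29), so λ ≡ 23.
  x = λ² - 15 - 25 = 529 - 40 ≡ 25; y = λ·(15 - 25) - 25 ≡ 6. → (25, 6)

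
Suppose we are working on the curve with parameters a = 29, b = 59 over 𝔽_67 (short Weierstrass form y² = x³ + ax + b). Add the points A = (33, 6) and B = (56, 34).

(33, 6) + (56, 34). λ = (34 - 6)/(56 - 33) ≡ 28/23 mod 67. 23⁻¹ ≡ 35 (mod 67) since 23·35 = 805 ≡ 1, so λ ≡ 42.
  x = λ² - 33 - 56 = 1764 - 89 ≡ 0; y = λ·(33 - 0) - 6 ≡ 40. → (0, 40)

(0, 40)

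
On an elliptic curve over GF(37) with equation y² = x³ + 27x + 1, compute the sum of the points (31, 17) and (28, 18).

(31, 17) + (28, 18). λ = (18 - 17)/(28 - 31) ≡ 1/34 mod 37. 34⁻¹ ≡ 12 (mod 37), so λ ≡ 12.
  x = λ² - 31 - 28 = 144 - 59 ≡ 11; y = λ·(31 - 11) - 17 ≡ 1. → (11, 1)

(11, 1)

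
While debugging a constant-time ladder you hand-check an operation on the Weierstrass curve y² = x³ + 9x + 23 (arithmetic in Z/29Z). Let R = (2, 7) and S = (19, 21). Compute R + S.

(2, 7) + (19, 21). λ = (21 - 7)/(19 - 2) ≡ 14/17 mod 29. 17⁻¹ ≡ 12 (mod 29), so λ ≡ 23.
  x = λ² - 2 - 19 = 529 - 21 ≡ 15; y = λ·(2 - 15) - 7 ≡ 13. → (15, 13)

(15, 13)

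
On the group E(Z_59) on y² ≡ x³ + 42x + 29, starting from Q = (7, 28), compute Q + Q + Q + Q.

(3, 8)

Double-and-add on 4 = (100)₂. Start with Q = (7, 28) for the leading 1-bit.
double: tangent at (7, 28): λ = (3·7² + 42)/(2·28) ≡ 12/56. 56⁻¹ ≡ 39 (mod 59), so λ ≡ 12·39 ≡ 55.
  x = λ² - 7 - 7 = 3025 - 14 ≡ 2; y = λ·(7 - 2) - 28 ≡ 11. → (2, 11)
double: tangent at (2, 11): λ = (3·2² + 42)/(2·11) ≡ 54/22. 22⁻¹ ≡ 51 (mod 59), so λ ≡ 54·51 ≡ 40.
  x = λ² - 2 - 2 = 1600 - 4 ≡ 3; y = λ·(2 - 3) - 11 ≡ 8. → (3, 8)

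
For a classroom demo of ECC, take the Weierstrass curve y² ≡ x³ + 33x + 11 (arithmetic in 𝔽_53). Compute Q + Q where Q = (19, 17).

(30, 21)

tangent at (19, 17): λ = (3·19² + 33)/(2·17) ≡ 3/34. 34⁻¹ ≡ 39 (mod 53), so λ ≡ 3·39 ≡ 11.
  x = λ² - 19 - 19 = 121 - 38 ≡ 30; y = λ·(19 - 30) - 17 ≡ 21. → (30, 21)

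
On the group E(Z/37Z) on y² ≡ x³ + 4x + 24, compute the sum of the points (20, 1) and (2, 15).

(22, 17)

(20, 1) + (2, 15). λ = (15 - 1)/(2 - 20) ≡ 14/19 mod 37. 19⁻¹ ≡ 2 (mod 37) since 19·2 = 38 ≡ 1, so λ ≡ 28.
  x = λ² - 20 - 2 = 784 - 22 ≡ 22; y = λ·(20 - 22) - 1 ≡ 17. → (22, 17)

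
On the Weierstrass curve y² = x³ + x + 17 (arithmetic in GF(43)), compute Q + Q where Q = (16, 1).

tangent at (16, 1): λ = (3·16² + 1)/(2·1) ≡ 38/2. 2⁻¹ ≡ 22 (mod 43), so λ ≡ 38·22 ≡ 19.
  x = λ² - 16 - 16 = 361 - 32 ≡ 28; y = λ·(16 - 28) - 1 ≡ 29. → (28, 29)

(28, 29)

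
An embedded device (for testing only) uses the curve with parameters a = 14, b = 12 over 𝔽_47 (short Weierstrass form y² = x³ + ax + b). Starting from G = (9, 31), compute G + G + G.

Repeated addition: build up to 3G.
2G: tangent at (9, 31): λ = (3·9² + 14)/(2·31) ≡ 22/15. 15⁻¹ ≡ 22 (mod 47), so λ ≡ 22·22 ≡ 14.
  x = λ² - 9 - 9 = 196 - 18 ≡ 37; y = λ·(9 - 37) - 31 ≡ 0. → (37, 0)
3G: (37, 0) + (9, 31). λ = (31 - 0)/(9 - 37) ≡ 31/19 mod 47. 19⁻¹ ≡ 5 (mod 47), so λ ≡ 14.
  x = λ² - 37 - 9 = 196 - 46 ≡ 9; y = λ·(37 - 9) - 0 ≡ 16. → (9, 16)

(9, 16)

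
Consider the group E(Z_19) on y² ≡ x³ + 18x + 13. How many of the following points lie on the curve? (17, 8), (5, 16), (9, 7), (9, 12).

3

(17, 8): 8² ≡ 7, rhs ≡ 7 → on.
(5, 16): 16² ≡ 9, rhs ≡ 0 → off.
(9, 7): 7² ≡ 11, rhs ≡ 11 → on.
(9, 12): 12² ≡ 11, rhs ≡ 11 → on.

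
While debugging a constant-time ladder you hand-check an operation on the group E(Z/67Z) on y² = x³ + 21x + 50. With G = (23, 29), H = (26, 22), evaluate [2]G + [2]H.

First 2G:
Repeated addition: build up to 2G.
2G: tangent at (23, 29): λ = (3·23² + 21)/(2·29) ≡ 0/58. 58⁻¹ ≡ 52 (mod 67), so λ ≡ 0·52 ≡ 0.
  x = λ² - 23 - 23 = 0 - 46 ≡ 21; y = λ·(23 - 21) - 29 ≡ 38. → (21, 38)
2G = (21, 38).
Next 2H:
Repeated addition: build up to 2H.
2H: tangent at (26, 22): λ = (3·26² + 21)/(2·22) ≡ 39/44. 44⁻¹ ≡ 32 (mod 67), so λ ≡ 39·32 ≡ 42.
  x = λ² - 26 - 26 = 1764 - 52 ≡ 37; y = λ·(26 - 37) - 22 ≡ 52. → (37, 52)
2H = (37, 52).
Finally 2G + 2H:
(21, 38) + (37, 52). λ = (52 - 38)/(37 - 21) ≡ 14/16 mod 67. 16⁻¹ ≡ 21 (mod 67), so λ ≡ 26.
  x = λ² - 21 - 37 = 676 - 58 ≡ 15; y = λ·(21 - 15) - 38 ≡ 51. → (15, 51)

(15, 51)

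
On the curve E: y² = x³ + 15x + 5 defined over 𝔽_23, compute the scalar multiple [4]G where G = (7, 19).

(12, 2)

Repeated addition: build up to 4G.
2G: tangent at (7, 19): λ = (3·7² + 15)/(2·19) ≡ 1/15. 15⁻¹ ≡ 20 (mod 23) since 15·20 = 300 ≡ 1, so λ ≡ 1·20 ≡ 20.
  x = λ² - 7 - 7 = 400 - 14 ≡ 18; y = λ·(7 - 18) - 19 ≡ 14. → (18, 14)
3G: (18, 14) + (7, 19). λ = (19 - 14)/(7 - 18) ≡ 5/12 mod 23. 12⁻¹ ≡ 2 (mod 23) since 12·2 = 24 ≡ 1, so λ ≡ 10.
  x = λ² - 18 - 7 = 100 - 25 ≡ 6; y = λ·(18 - 6) - 14 ≡ 14. → (6, 14)
4G: (6, 14) + (7, 19). λ = (19 - 14)/(7 - 6) ≡ 5/1 mod 23. 1⁻¹ ≡ 1 (mod 23) since 1·1 = 1 ≡ 1, so λ ≡ 5.
  x = λ² - 6 - 7 = 25 - 13 ≡ 12; y = λ·(6 - 12) - 14 ≡ 2. → (12, 2)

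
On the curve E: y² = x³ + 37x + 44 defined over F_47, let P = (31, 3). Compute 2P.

tangent at (31, 3): λ = (3·31² + 37)/(2·3) ≡ 6/6. 6⁻¹ ≡ 8 (mod 47), so λ ≡ 6·8 ≡ 1.
  x = λ² - 31 - 31 = 1 - 62 ≡ 33; y = λ·(31 - 33) - 3 ≡ 42. → (33, 42)

(33, 42)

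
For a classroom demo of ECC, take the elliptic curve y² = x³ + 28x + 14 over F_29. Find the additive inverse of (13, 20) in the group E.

-(13, 20) = (13, -20 mod 29) = (13, 9).

(13, 9)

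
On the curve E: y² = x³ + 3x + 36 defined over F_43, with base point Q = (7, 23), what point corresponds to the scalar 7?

(8, 20)

Repeated addition: build up to 7Q.
2Q: tangent at (7, 23): λ = (3·7² + 3)/(2·23) ≡ 21/3. 3⁻¹ ≡ 29 (mod 43) since 3·29 = 87 ≡ 1, so λ ≡ 21·29 ≡ 7.
  x = λ² - 7 - 7 = 49 - 14 ≡ 35; y = λ·(7 - 35) - 23 ≡ 39. → (35, 39)
3Q: (35, 39) + (7, 23). λ = (23 - 39)/(7 - 35) ≡ 27/15 mod 43. 15⁻¹ ≡ 23 (mod 43), so λ ≡ 19.
  x = λ² - 35 - 7 = 361 - 42 ≡ 18; y = λ·(35 - 18) - 39 ≡ 26. → (18, 26)
4Q: (18, 26) + (7, 23). λ = (23 - 26)/(7 - 18) ≡ 40/32 mod 43. 32⁻¹ ≡ 39 (mod 43) since 32·39 = 1248 ≡ 1, so λ ≡ 12.
  x = λ² - 18 - 7 = 144 - 25 ≡ 33; y = λ·(18 - 33) - 26 ≡ 9. → (33, 9)
5Q: (33, 9) + (7, 23). λ = (23 - 9)/(7 - 33) ≡ 14/17 mod 43. 17⁻¹ ≡ 38 (mod 43) since 17·38 = 646 ≡ 1, so λ ≡ 16.
  x = λ² - 33 - 7 = 256 - 40 ≡ 1; y = λ·(33 - 1) - 9 ≡ 30. → (1, 30)
6Q: (1, 30) + (7, 23). λ = (23 - 30)/(7 - 1) ≡ 36/6 mod 43. 6⁻¹ ≡ 36 (mod 43), so λ ≡ 6.
  x = λ² - 1 - 7 = 36 - 8 ≡ 28; y = λ·(1 - 28) - 30 ≡ 23. → (28, 23)
7Q: (28, 23) + (7, 23). λ = (23 - 23)/(7 - 28) ≡ 0/22 mod 43. 22⁻¹ ≡ 2 (mod 43) since 22·2 = 44 ≡ 1, so λ ≡ 0.
  x = λ² - 28 - 7 = 0 - 35 ≡ 8; y = λ·(28 - 8) - 23 ≡ 20. → (8, 20)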